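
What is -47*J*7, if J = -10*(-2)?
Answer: -6580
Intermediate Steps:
J = 20
-47*J*7 = -47*20*7 = -940*7 = -6580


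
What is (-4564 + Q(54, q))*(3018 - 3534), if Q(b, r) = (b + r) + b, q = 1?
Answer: 2298780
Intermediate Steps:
Q(b, r) = r + 2*b
(-4564 + Q(54, q))*(3018 - 3534) = (-4564 + (1 + 2*54))*(3018 - 3534) = (-4564 + (1 + 108))*(-516) = (-4564 + 109)*(-516) = -4455*(-516) = 2298780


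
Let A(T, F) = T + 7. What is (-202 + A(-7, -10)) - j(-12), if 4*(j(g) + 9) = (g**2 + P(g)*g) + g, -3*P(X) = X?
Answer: -214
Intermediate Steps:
P(X) = -X/3
A(T, F) = 7 + T
j(g) = -9 + g/4 + g**2/6 (j(g) = -9 + ((g**2 + (-g/3)*g) + g)/4 = -9 + ((g**2 - g**2/3) + g)/4 = -9 + (2*g**2/3 + g)/4 = -9 + (g + 2*g**2/3)/4 = -9 + (g/4 + g**2/6) = -9 + g/4 + g**2/6)
(-202 + A(-7, -10)) - j(-12) = (-202 + (7 - 7)) - (-9 + (1/4)*(-12) + (1/6)*(-12)**2) = (-202 + 0) - (-9 - 3 + (1/6)*144) = -202 - (-9 - 3 + 24) = -202 - 1*12 = -202 - 12 = -214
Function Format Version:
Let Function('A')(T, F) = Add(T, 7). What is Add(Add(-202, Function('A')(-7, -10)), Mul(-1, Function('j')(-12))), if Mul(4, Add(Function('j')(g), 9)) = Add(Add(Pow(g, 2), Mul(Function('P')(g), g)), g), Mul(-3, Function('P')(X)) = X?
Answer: -214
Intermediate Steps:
Function('P')(X) = Mul(Rational(-1, 3), X)
Function('A')(T, F) = Add(7, T)
Function('j')(g) = Add(-9, Mul(Rational(1, 4), g), Mul(Rational(1, 6), Pow(g, 2))) (Function('j')(g) = Add(-9, Mul(Rational(1, 4), Add(Add(Pow(g, 2), Mul(Mul(Rational(-1, 3), g), g)), g))) = Add(-9, Mul(Rational(1, 4), Add(Add(Pow(g, 2), Mul(Rational(-1, 3), Pow(g, 2))), g))) = Add(-9, Mul(Rational(1, 4), Add(Mul(Rational(2, 3), Pow(g, 2)), g))) = Add(-9, Mul(Rational(1, 4), Add(g, Mul(Rational(2, 3), Pow(g, 2))))) = Add(-9, Add(Mul(Rational(1, 4), g), Mul(Rational(1, 6), Pow(g, 2)))) = Add(-9, Mul(Rational(1, 4), g), Mul(Rational(1, 6), Pow(g, 2))))
Add(Add(-202, Function('A')(-7, -10)), Mul(-1, Function('j')(-12))) = Add(Add(-202, Add(7, -7)), Mul(-1, Add(-9, Mul(Rational(1, 4), -12), Mul(Rational(1, 6), Pow(-12, 2))))) = Add(Add(-202, 0), Mul(-1, Add(-9, -3, Mul(Rational(1, 6), 144)))) = Add(-202, Mul(-1, Add(-9, -3, 24))) = Add(-202, Mul(-1, 12)) = Add(-202, -12) = -214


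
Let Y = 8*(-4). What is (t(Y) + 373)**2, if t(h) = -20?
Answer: 124609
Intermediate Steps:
Y = -32
(t(Y) + 373)**2 = (-20 + 373)**2 = 353**2 = 124609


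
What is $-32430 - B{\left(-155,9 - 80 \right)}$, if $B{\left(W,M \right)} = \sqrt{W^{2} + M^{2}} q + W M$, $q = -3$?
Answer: $-43435 + 3 \sqrt{29066} \approx -42924.0$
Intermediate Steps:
$B{\left(W,M \right)} = - 3 \sqrt{M^{2} + W^{2}} + M W$ ($B{\left(W,M \right)} = \sqrt{W^{2} + M^{2}} \left(-3\right) + W M = \sqrt{M^{2} + W^{2}} \left(-3\right) + M W = - 3 \sqrt{M^{2} + W^{2}} + M W$)
$-32430 - B{\left(-155,9 - 80 \right)} = -32430 - \left(- 3 \sqrt{\left(9 - 80\right)^{2} + \left(-155\right)^{2}} + \left(9 - 80\right) \left(-155\right)\right) = -32430 - \left(- 3 \sqrt{\left(-71\right)^{2} + 24025} - -11005\right) = -32430 - \left(- 3 \sqrt{5041 + 24025} + 11005\right) = -32430 - \left(- 3 \sqrt{29066} + 11005\right) = -32430 - \left(11005 - 3 \sqrt{29066}\right) = -43435 + 3 \sqrt{29066}$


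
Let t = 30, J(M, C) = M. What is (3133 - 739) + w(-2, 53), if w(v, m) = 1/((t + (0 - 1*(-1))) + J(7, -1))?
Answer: 90973/38 ≈ 2394.0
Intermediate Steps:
w(v, m) = 1/38 (w(v, m) = 1/((30 + (0 - 1*(-1))) + 7) = 1/((30 + (0 + 1)) + 7) = 1/((30 + 1) + 7) = 1/(31 + 7) = 1/38)
(3133 - 739) + w(-2, 53) = (3133 - 739) + 1/38 = 2394 + 1/38 = 90973/38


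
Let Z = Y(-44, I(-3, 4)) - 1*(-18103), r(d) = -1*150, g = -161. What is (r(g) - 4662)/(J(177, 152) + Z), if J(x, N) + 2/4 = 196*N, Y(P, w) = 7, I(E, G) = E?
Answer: -9624/95803 ≈ -0.10046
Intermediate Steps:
J(x, N) = -½ + 196*N
r(d) = -150
Z = 18110 (Z = 7 - 1*(-18103) = 7 + 18103 = 18110)
(r(g) - 4662)/(J(177, 152) + Z) = (-150 - 4662)/((-½ + 196*152) + 18110) = -4812/((-½ + 29792) + 18110) = -4812/(59583/2 + 18110) = -4812/95803/2 = -4812*2/95803 = -9624/95803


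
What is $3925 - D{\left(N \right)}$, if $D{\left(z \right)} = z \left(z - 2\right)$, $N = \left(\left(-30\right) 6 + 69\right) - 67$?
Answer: $-28115$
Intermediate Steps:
$N = -178$ ($N = \left(-180 + 69\right) - 67 = -111 - 67 = -178$)
$D{\left(z \right)} = z \left(-2 + z\right)$
$3925 - D{\left(N \right)} = 3925 - - 178 \left(-2 - 178\right) = 3925 - \left(-178\right) \left(-180\right) = 3925 - 32040 = -28115$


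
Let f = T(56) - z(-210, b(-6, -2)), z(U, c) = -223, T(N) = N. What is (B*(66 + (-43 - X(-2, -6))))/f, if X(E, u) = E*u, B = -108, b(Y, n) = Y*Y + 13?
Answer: -132/31 ≈ -4.2581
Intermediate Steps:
b(Y, n) = 13 + Y**2 (b(Y, n) = Y**2 + 13 = 13 + Y**2)
f = 279 (f = 56 - 1*(-223) = 56 + 223 = 279)
(B*(66 + (-43 - X(-2, -6))))/f = -108*(66 + (-43 - (-2)*(-6)))/279 = -108*(66 + (-43 - 1*12))*(1/279) = -108*(66 + (-43 - 12))*(1/279) = -108*(66 - 55)*(1/279) = -108*11*(1/279) = -1188*1/279 = -132/31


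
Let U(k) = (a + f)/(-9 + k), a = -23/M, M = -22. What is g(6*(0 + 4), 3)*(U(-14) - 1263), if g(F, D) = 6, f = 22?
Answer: -1918755/253 ≈ -7584.0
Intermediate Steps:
a = 23/22 (a = -23/(-22) = -23*(-1/22) = 23/22 ≈ 1.0455)
U(k) = 507/(22*(-9 + k)) (U(k) = (23/22 + 22)/(-9 + k) = 507/(22*(-9 + k)))
g(6*(0 + 4), 3)*(U(-14) - 1263) = 6*(507/(22*(-9 - 14)) - 1263) = 6*((507/22)/(-23) - 1263) = 6*((507/22)*(-1/23) - 1263) = 6*(-507/506 - 1263) = 6*(-639585/506) = -1918755/253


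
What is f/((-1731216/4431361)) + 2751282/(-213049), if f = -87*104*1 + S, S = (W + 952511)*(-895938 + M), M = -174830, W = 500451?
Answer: 183601526084909406984923/46104229698 ≈ 3.9823e+12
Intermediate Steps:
S = -1555785214816 (S = (500451 + 952511)*(-895938 - 174830) = 1452962*(-1070768) = -1555785214816)
f = -1555785223864 (f = -87*104*1 - 1555785214816 = -9048*1 - 1555785214816 = -9048 - 1555785214816 = -1555785223864)
f/((-1731216/4431361)) + 2751282/(-213049) = -1555785223864/((-1731216/4431361)) + 2751282/(-213049) = -1555785223864/((-1731216*1/4431361)) + 2751282*(-1/213049) = -1555785223864/(-1731216/4431361) - 2751282/213049 = -1555785223864*(-4431361/1731216) - 2751282/213049 = 861780745675899863/216402 - 2751282/213049 = 183601526084909406984923/46104229698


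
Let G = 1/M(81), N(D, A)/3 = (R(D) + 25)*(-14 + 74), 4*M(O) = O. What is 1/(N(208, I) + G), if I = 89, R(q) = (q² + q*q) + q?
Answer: 81/1264975384 ≈ 6.4033e-8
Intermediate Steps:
R(q) = q + 2*q² (R(q) = (q² + q²) + q = 2*q² + q = q + 2*q²)
M(O) = O/4
N(D, A) = 4500 + 180*D*(1 + 2*D) (N(D, A) = 3*((D*(1 + 2*D) + 25)*(-14 + 74)) = 3*((25 + D*(1 + 2*D))*60) = 3*(1500 + 60*D*(1 + 2*D)) = 4500 + 180*D*(1 + 2*D))
G = 4/81 (G = 1/((¼)*81) = 1/(81/4) = 4/81 ≈ 0.049383)
1/(N(208, I) + G) = 1/((4500 + 180*208*(1 + 2*208)) + 4/81) = 1/((4500 + 180*208*(1 + 416)) + 4/81) = 1/((4500 + 180*208*417) + 4/81) = 1/((4500 + 15612480) + 4/81) = 1/(15616980 + 4/81) = 1/(1264975384/81) = 81/1264975384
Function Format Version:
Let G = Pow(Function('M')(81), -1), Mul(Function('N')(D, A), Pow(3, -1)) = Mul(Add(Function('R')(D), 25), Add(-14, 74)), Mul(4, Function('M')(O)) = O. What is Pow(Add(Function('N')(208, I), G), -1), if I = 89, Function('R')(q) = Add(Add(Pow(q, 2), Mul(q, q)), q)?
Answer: Rational(81, 1264975384) ≈ 6.4033e-8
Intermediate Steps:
Function('R')(q) = Add(q, Mul(2, Pow(q, 2))) (Function('R')(q) = Add(Add(Pow(q, 2), Pow(q, 2)), q) = Add(Mul(2, Pow(q, 2)), q) = Add(q, Mul(2, Pow(q, 2))))
Function('M')(O) = Mul(Rational(1, 4), O)
Function('N')(D, A) = Add(4500, Mul(180, D, Add(1, Mul(2, D)))) (Function('N')(D, A) = Mul(3, Mul(Add(Mul(D, Add(1, Mul(2, D))), 25), Add(-14, 74))) = Mul(3, Mul(Add(25, Mul(D, Add(1, Mul(2, D)))), 60)) = Mul(3, Add(1500, Mul(60, D, Add(1, Mul(2, D))))) = Add(4500, Mul(180, D, Add(1, Mul(2, D)))))
G = Rational(4, 81) (G = Pow(Mul(Rational(1, 4), 81), -1) = Pow(Rational(81, 4), -1) = Rational(4, 81) ≈ 0.049383)
Pow(Add(Function('N')(208, I), G), -1) = Pow(Add(Add(4500, Mul(180, 208, Add(1, Mul(2, 208)))), Rational(4, 81)), -1) = Pow(Add(Add(4500, Mul(180, 208, Add(1, 416))), Rational(4, 81)), -1) = Pow(Add(Add(4500, Mul(180, 208, 417)), Rational(4, 81)), -1) = Pow(Add(Add(4500, 15612480), Rational(4, 81)), -1) = Pow(Add(15616980, Rational(4, 81)), -1) = Pow(Rational(1264975384, 81), -1) = Rational(81, 1264975384)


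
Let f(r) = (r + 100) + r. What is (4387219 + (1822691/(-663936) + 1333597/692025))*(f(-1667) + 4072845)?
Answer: 10016274806584629605373/561001600 ≈ 1.7854e+13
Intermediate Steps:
f(r) = 100 + 2*r (f(r) = (100 + r) + r = 100 + 2*r)
(4387219 + (1822691/(-663936) + 1333597/692025))*(f(-1667) + 4072845) = (4387219 + (1822691/(-663936) + 1333597/692025))*((100 + 2*(-1667)) + 4072845) = (4387219 + (1822691*(-1/663936) + 1333597*(1/692025)))*((100 - 3334) + 4072845) = (4387219 + (-140207/51072 + 1333597/692025))*(-3234 + 4072845) = (4387219 - 9639094397/11781033600)*4069611 = (51685964810464003/11781033600)*4069611 = 10016274806584629605373/561001600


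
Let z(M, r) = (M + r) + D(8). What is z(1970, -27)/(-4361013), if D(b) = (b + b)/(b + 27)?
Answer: -68021/152635455 ≈ -0.00044564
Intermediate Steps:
D(b) = 2*b/(27 + b) (D(b) = (2*b)/(27 + b) = 2*b/(27 + b))
z(M, r) = 16/35 + M + r (z(M, r) = (M + r) + 2*8/(27 + 8) = (M + r) + 2*8/35 = (M + r) + 2*8*(1/35) = (M + r) + 16/35 = 16/35 + M + r)
z(1970, -27)/(-4361013) = (16/35 + 1970 - 27)/(-4361013) = (68021/35)*(-1/4361013) = -68021/152635455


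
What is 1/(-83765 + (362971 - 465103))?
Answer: -1/185897 ≈ -5.3793e-6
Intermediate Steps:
1/(-83765 + (362971 - 465103)) = 1/(-83765 - 102132) = 1/(-185897) = -1/185897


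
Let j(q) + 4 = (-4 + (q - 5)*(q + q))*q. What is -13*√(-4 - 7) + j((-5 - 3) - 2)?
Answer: -2964 - 13*I*√11 ≈ -2964.0 - 43.116*I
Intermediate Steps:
j(q) = -4 + q*(-4 + 2*q*(-5 + q)) (j(q) = -4 + (-4 + (q - 5)*(q + q))*q = -4 + (-4 + (-5 + q)*(2*q))*q = -4 + (-4 + 2*q*(-5 + q))*q = -4 + q*(-4 + 2*q*(-5 + q)))
-13*√(-4 - 7) + j((-5 - 3) - 2) = -13*√(-4 - 7) + (-4 - 10*((-5 - 3) - 2)² - 4*((-5 - 3) - 2) + 2*((-5 - 3) - 2)³) = -13*I*√11 + (-4 - 10*(-8 - 2)² - 4*(-8 - 2) + 2*(-8 - 2)³) = -13*I*√11 + (-4 - 10*(-10)² - 4*(-10) + 2*(-10)³) = -13*I*√11 + (-4 - 10*100 + 40 + 2*(-1000)) = -13*I*√11 + (-4 - 1000 + 40 - 2000) = -13*I*√11 - 2964 = -2964 - 13*I*√11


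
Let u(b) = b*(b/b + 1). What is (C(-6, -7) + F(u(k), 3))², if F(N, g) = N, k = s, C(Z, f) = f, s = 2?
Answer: 9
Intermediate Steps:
k = 2
u(b) = 2*b (u(b) = b*(1 + 1) = b*2 = 2*b)
(C(-6, -7) + F(u(k), 3))² = (-7 + 2*2)² = (-7 + 4)² = (-3)² = 9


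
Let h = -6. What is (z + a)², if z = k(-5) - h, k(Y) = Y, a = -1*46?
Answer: 2025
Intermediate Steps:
a = -46
z = 1 (z = -5 - 1*(-6) = -5 + 6 = 1)
(z + a)² = (1 - 46)² = (-45)² = 2025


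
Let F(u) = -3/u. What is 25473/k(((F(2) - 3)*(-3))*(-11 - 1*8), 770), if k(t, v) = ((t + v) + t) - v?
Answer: -8491/171 ≈ -49.655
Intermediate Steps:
k(t, v) = 2*t (k(t, v) = (v + 2*t) - v = 2*t)
25473/k(((F(2) - 3)*(-3))*(-11 - 1*8), 770) = 25473/((2*(((-3/2 - 3)*(-3))*(-11 - 1*8)))) = 25473/((2*(((-3*½ - 3)*(-3))*(-11 - 8)))) = 25473/((2*(((-3/2 - 3)*(-3))*(-19)))) = 25473/((2*(-9/2*(-3)*(-19)))) = 25473/((2*((27/2)*(-19)))) = 25473/((2*(-513/2))) = 25473/(-513) = 25473*(-1/513) = -8491/171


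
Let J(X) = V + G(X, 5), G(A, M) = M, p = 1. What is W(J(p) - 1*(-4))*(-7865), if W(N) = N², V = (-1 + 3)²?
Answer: -1329185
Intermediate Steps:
V = 4 (V = 2² = 4)
J(X) = 9 (J(X) = 4 + 5 = 9)
W(J(p) - 1*(-4))*(-7865) = (9 - 1*(-4))²*(-7865) = (9 + 4)²*(-7865) = 13²*(-7865) = 169*(-7865) = -1329185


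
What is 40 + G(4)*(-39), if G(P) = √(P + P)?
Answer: 40 - 78*√2 ≈ -70.309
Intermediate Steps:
G(P) = √2*√P (G(P) = √(2*P) = √2*√P)
40 + G(4)*(-39) = 40 + (√2*√4)*(-39) = 40 + (√2*2)*(-39) = 40 + (2*√2)*(-39) = 40 - 78*√2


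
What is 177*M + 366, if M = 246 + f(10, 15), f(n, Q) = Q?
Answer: 46563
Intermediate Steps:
M = 261 (M = 246 + 15 = 261)
177*M + 366 = 177*261 + 366 = 46197 + 366 = 46563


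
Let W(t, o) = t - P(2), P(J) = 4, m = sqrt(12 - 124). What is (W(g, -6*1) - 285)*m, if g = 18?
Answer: -1084*I*sqrt(7) ≈ -2868.0*I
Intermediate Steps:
m = 4*I*sqrt(7) (m = sqrt(-112) = 4*I*sqrt(7) ≈ 10.583*I)
W(t, o) = -4 + t (W(t, o) = t - 1*4 = t - 4 = -4 + t)
(W(g, -6*1) - 285)*m = ((-4 + 18) - 285)*(4*I*sqrt(7)) = (14 - 285)*(4*I*sqrt(7)) = -1084*I*sqrt(7)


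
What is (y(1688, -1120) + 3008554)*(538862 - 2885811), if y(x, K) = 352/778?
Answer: -2746699382942218/389 ≈ -7.0609e+12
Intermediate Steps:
y(x, K) = 176/389 (y(x, K) = 352*(1/778) = 176/389)
(y(1688, -1120) + 3008554)*(538862 - 2885811) = (176/389 + 3008554)*(538862 - 2885811) = (1170327682/389)*(-2346949) = -2746699382942218/389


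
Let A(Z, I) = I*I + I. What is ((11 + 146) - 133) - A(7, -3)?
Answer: 18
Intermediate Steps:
A(Z, I) = I + I**2 (A(Z, I) = I**2 + I = I + I**2)
((11 + 146) - 133) - A(7, -3) = ((11 + 146) - 133) - (-3)*(1 - 3) = (157 - 133) - (-3)*(-2) = 24 - 1*6 = 24 - 6 = 18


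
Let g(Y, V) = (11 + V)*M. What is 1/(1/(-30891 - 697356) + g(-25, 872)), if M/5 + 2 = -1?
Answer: -728247/9645631516 ≈ -7.5500e-5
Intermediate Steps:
M = -15 (M = -10 + 5*(-1) = -10 - 5 = -15)
g(Y, V) = -165 - 15*V (g(Y, V) = (11 + V)*(-15) = -165 - 15*V)
1/(1/(-30891 - 697356) + g(-25, 872)) = 1/(1/(-30891 - 697356) + (-165 - 15*872)) = 1/(1/(-728247) + (-165 - 13080)) = 1/(-1/728247 - 13245) = 1/(-9645631516/728247) = -728247/9645631516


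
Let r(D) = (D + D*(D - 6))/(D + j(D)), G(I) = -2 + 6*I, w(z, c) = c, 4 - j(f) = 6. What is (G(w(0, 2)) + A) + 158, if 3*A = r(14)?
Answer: 343/2 ≈ 171.50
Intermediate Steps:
j(f) = -2 (j(f) = 4 - 1*6 = 4 - 6 = -2)
r(D) = (D + D*(-6 + D))/(-2 + D) (r(D) = (D + D*(D - 6))/(D - 2) = (D + D*(-6 + D))/(-2 + D))
A = 7/2 (A = (14*(-5 + 14)/(-2 + 14))/3 = (14*9/12)/3 = (14*(1/12)*9)/3 = (1/3)*(21/2) = 7/2 ≈ 3.5000)
(G(w(0, 2)) + A) + 158 = ((-2 + 6*2) + 7/2) + 158 = ((-2 + 12) + 7/2) + 158 = (10 + 7/2) + 158 = 27/2 + 158 = 343/2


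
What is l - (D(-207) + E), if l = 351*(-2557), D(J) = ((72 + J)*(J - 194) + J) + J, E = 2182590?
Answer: -3133818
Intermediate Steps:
D(J) = 2*J + (-194 + J)*(72 + J) (D(J) = ((72 + J)*(-194 + J) + J) + J = ((-194 + J)*(72 + J) + J) + J = (J + (-194 + J)*(72 + J)) + J = 2*J + (-194 + J)*(72 + J))
l = -897507
l - (D(-207) + E) = -897507 - ((-13968 + (-207)**2 - 120*(-207)) + 2182590) = -897507 - ((-13968 + 42849 + 24840) + 2182590) = -897507 - (53721 + 2182590) = -897507 - 1*2236311 = -897507 - 2236311 = -3133818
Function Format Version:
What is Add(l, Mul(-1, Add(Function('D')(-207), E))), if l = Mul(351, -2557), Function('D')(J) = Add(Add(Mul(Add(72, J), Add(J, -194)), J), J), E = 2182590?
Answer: -3133818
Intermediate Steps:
Function('D')(J) = Add(Mul(2, J), Mul(Add(-194, J), Add(72, J))) (Function('D')(J) = Add(Add(Mul(Add(72, J), Add(-194, J)), J), J) = Add(Add(Mul(Add(-194, J), Add(72, J)), J), J) = Add(Add(J, Mul(Add(-194, J), Add(72, J))), J) = Add(Mul(2, J), Mul(Add(-194, J), Add(72, J))))
l = -897507
Add(l, Mul(-1, Add(Function('D')(-207), E))) = Add(-897507, Mul(-1, Add(Add(-13968, Pow(-207, 2), Mul(-120, -207)), 2182590))) = Add(-897507, Mul(-1, Add(Add(-13968, 42849, 24840), 2182590))) = Add(-897507, Mul(-1, Add(53721, 2182590))) = Add(-897507, Mul(-1, 2236311)) = Add(-897507, -2236311) = -3133818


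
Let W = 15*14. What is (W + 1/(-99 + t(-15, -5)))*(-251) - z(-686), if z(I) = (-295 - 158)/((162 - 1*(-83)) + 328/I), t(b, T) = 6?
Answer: -15226024306/288889 ≈ -52705.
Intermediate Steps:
z(I) = -453/(245 + 328/I) (z(I) = -453/((162 + 83) + 328/I) = -453/(245 + 328/I))
W = 210
(W + 1/(-99 + t(-15, -5)))*(-251) - z(-686) = (210 + 1/(-99 + 6))*(-251) - (-453)*(-686)/(328 + 245*(-686)) = (210 + 1/(-93))*(-251) - (-453)*(-686)/(328 - 168070) = (210 - 1/93)*(-251) - (-453)*(-686)/(-167742) = (19529/93)*(-251) - (-453)*(-686)*(-1)/167742 = -4901779/93 - 1*(-51793/27957) = -4901779/93 + 51793/27957 = -15226024306/288889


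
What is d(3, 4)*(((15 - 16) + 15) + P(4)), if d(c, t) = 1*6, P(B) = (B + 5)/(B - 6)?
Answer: 57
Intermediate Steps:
P(B) = (5 + B)/(-6 + B)
d(c, t) = 6
d(3, 4)*(((15 - 16) + 15) + P(4)) = 6*(((15 - 16) + 15) + (5 + 4)/(-6 + 4)) = 6*((-1 + 15) + 9/(-2)) = 6*(14 - ½*9) = 6*(14 - 9/2) = 6*(19/2) = 57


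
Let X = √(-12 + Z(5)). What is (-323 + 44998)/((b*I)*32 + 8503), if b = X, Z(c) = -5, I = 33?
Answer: 34533775/8296211 - 4288800*I*√17/8296211 ≈ 4.1626 - 2.1315*I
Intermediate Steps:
X = I*√17 (X = √(-12 - 5) = √(-17) = I*√17 ≈ 4.1231*I)
b = I*√17 ≈ 4.1231*I
(-323 + 44998)/((b*I)*32 + 8503) = (-323 + 44998)/(((I*√17)*33)*32 + 8503) = 44675/((33*I*√17)*32 + 8503) = 44675/(1056*I*√17 + 8503) = 44675/(8503 + 1056*I*√17)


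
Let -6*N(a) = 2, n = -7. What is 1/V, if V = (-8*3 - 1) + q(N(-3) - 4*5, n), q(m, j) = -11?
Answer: -1/36 ≈ -0.027778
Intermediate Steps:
N(a) = -1/3 (N(a) = -1/6*2 = -1/3)
V = -36 (V = (-8*3 - 1) - 11 = (-24 - 1) - 11 = -25 - 11 = -36)
1/V = 1/(-36) = -1/36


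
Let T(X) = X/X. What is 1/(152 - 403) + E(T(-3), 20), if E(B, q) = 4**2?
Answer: 4015/251 ≈ 15.996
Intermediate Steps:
T(X) = 1
E(B, q) = 16
1/(152 - 403) + E(T(-3), 20) = 1/(152 - 403) + 16 = 1/(-251) + 16 = -1/251 + 16 = 4015/251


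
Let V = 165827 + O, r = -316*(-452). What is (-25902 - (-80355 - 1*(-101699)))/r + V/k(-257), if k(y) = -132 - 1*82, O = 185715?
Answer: -12555389397/7641512 ≈ -1643.1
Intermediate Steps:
r = 142832
V = 351542 (V = 165827 + 185715 = 351542)
k(y) = -214 (k(y) = -132 - 82 = -214)
(-25902 - (-80355 - 1*(-101699)))/r + V/k(-257) = (-25902 - (-80355 - 1*(-101699)))/142832 + 351542/(-214) = (-25902 - (-80355 + 101699))*(1/142832) + 351542*(-1/214) = (-25902 - 1*21344)*(1/142832) - 175771/107 = (-25902 - 21344)*(1/142832) - 175771/107 = -47246*1/142832 - 175771/107 = -23623/71416 - 175771/107 = -12555389397/7641512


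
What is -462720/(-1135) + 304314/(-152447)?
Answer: 14038975890/34605469 ≈ 405.69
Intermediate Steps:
-462720/(-1135) + 304314/(-152447) = -462720*(-1/1135) + 304314*(-1/152447) = 92544/227 - 304314/152447 = 14038975890/34605469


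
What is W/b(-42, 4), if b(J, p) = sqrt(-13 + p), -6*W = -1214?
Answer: -607*I/9 ≈ -67.444*I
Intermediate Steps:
W = 607/3 (W = -1/6*(-1214) = 607/3 ≈ 202.33)
W/b(-42, 4) = 607/(3*(sqrt(-13 + 4))) = 607/(3*(sqrt(-9))) = 607/(3*((3*I))) = 607*(-I/3)/3 = -607*I/9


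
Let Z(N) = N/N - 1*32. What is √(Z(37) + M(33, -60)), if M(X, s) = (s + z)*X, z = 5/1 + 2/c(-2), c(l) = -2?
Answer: I*√1879 ≈ 43.347*I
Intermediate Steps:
z = 4 (z = 5/1 + 2/(-2) = 5*1 + 2*(-½) = 5 - 1 = 4)
M(X, s) = X*(4 + s) (M(X, s) = (s + 4)*X = (4 + s)*X = X*(4 + s))
Z(N) = -31 (Z(N) = 1 - 32 = -31)
√(Z(37) + M(33, -60)) = √(-31 + 33*(4 - 60)) = √(-31 + 33*(-56)) = √(-31 - 1848) = √(-1879) = I*√1879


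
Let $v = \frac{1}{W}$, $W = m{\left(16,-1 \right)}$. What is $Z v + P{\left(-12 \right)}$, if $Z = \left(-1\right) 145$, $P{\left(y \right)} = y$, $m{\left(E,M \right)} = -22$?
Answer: $- \frac{119}{22} \approx -5.4091$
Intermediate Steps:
$W = -22$
$v = - \frac{1}{22}$ ($v = \frac{1}{-22} = - \frac{1}{22} \approx -0.045455$)
$Z = -145$
$Z v + P{\left(-12 \right)} = \left(-145\right) \left(- \frac{1}{22}\right) - 12 = \frac{145}{22} - 12 = - \frac{119}{22}$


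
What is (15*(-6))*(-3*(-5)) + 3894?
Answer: 2544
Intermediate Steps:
(15*(-6))*(-3*(-5)) + 3894 = -90*15 + 3894 = -1350 + 3894 = 2544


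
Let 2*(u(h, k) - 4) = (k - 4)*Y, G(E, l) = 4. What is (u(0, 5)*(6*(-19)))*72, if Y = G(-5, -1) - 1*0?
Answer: -49248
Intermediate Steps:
Y = 4 (Y = 4 - 1*0 = 4 + 0 = 4)
u(h, k) = -4 + 2*k (u(h, k) = 4 + ((k - 4)*4)/2 = 4 + ((-4 + k)*4)/2 = 4 + (-16 + 4*k)/2 = 4 + (-8 + 2*k) = -4 + 2*k)
(u(0, 5)*(6*(-19)))*72 = ((-4 + 2*5)*(6*(-19)))*72 = ((-4 + 10)*(-114))*72 = (6*(-114))*72 = -684*72 = -49248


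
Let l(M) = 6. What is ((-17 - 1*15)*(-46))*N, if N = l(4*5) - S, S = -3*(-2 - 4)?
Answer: -17664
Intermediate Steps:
S = 18 (S = -3*(-6) = 18)
N = -12 (N = 6 - 1*18 = 6 - 18 = -12)
((-17 - 1*15)*(-46))*N = ((-17 - 1*15)*(-46))*(-12) = ((-17 - 15)*(-46))*(-12) = -32*(-46)*(-12) = 1472*(-12) = -17664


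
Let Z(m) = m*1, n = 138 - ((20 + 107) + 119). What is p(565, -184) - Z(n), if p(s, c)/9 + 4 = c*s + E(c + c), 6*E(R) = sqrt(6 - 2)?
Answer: -935565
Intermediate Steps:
E(R) = 1/3 (E(R) = sqrt(6 - 2)/6 = sqrt(4)/6 = (1/6)*2 = 1/3)
n = -108 (n = 138 - (127 + 119) = 138 - 1*246 = 138 - 246 = -108)
p(s, c) = -33 + 9*c*s (p(s, c) = -36 + 9*(c*s + 1/3) = -36 + 9*(1/3 + c*s) = -36 + (3 + 9*c*s) = -33 + 9*c*s)
Z(m) = m
p(565, -184) - Z(n) = (-33 + 9*(-184)*565) - 1*(-108) = (-33 - 935640) + 108 = -935673 + 108 = -935565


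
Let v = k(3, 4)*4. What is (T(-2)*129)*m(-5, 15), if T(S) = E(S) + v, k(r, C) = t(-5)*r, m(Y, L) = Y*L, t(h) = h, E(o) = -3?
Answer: 609525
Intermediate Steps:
m(Y, L) = L*Y
k(r, C) = -5*r
v = -60 (v = -5*3*4 = -15*4 = -60)
T(S) = -63 (T(S) = -3 - 60 = -63)
(T(-2)*129)*m(-5, 15) = (-63*129)*(15*(-5)) = -8127*(-75) = 609525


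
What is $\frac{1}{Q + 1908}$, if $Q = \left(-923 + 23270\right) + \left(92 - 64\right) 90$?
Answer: $\frac{1}{26775} \approx 3.7348 \cdot 10^{-5}$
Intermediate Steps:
$Q = 24867$ ($Q = 22347 + 28 \cdot 90 = 22347 + 2520 = 24867$)
$\frac{1}{Q + 1908} = \frac{1}{24867 + 1908} = \frac{1}{26775}$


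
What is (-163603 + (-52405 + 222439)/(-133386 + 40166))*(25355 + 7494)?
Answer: -250494019203103/46610 ≈ -5.3743e+9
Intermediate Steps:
(-163603 + (-52405 + 222439)/(-133386 + 40166))*(25355 + 7494) = (-163603 + 170034/(-93220))*32849 = (-163603 + 170034*(-1/93220))*32849 = (-163603 - 85017/46610)*32849 = -7625620847/46610*32849 = -250494019203103/46610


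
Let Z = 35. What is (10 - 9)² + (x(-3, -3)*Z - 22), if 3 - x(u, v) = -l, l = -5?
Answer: -91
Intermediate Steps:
x(u, v) = -2 (x(u, v) = 3 - (-1)*(-5) = 3 - 1*5 = 3 - 5 = -2)
(10 - 9)² + (x(-3, -3)*Z - 22) = (10 - 9)² + (-2*35 - 22) = 1² + (-70 - 22) = 1 - 92 = -91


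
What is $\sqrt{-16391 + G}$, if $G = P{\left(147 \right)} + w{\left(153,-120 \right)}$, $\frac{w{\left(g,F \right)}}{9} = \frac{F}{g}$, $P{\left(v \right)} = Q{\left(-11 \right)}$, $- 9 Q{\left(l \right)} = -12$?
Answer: $\frac{i \sqrt{42647883}}{51} \approx 128.05 i$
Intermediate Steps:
$Q{\left(l \right)} = \frac{4}{3}$ ($Q{\left(l \right)} = \left(- \frac{1}{9}\right) \left(-12\right) = \frac{4}{3}$)
$P{\left(v \right)} = \frac{4}{3}$
$w{\left(g,F \right)} = \frac{9 F}{g}$ ($w{\left(g,F \right)} = 9 \frac{F}{g} = \frac{9 F}{g}$)
$G = - \frac{292}{51}$ ($G = \frac{4}{3} + 9 \left(-120\right) \frac{1}{153} = \frac{4}{3} - \frac{120}{17} = - \frac{292}{51} \approx -5.7255$)
$\sqrt{-16391 + G} = \sqrt{-16391 - \frac{292}{51}} = \sqrt{- \frac{836233}{51}} = \frac{i \sqrt{42647883}}{51}$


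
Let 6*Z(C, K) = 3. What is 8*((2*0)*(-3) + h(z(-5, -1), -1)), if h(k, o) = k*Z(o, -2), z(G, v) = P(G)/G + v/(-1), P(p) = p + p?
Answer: 12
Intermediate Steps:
Z(C, K) = 1/2 (Z(C, K) = (1/6)*3 = 1/2)
P(p) = 2*p
z(G, v) = 2 - v (z(G, v) = (2*G)/G + v/(-1) = 2 + v*(-1) = 2 - v)
h(k, o) = k/2 (h(k, o) = k*(1/2) = k/2)
8*((2*0)*(-3) + h(z(-5, -1), -1)) = 8*((2*0)*(-3) + (2 - 1*(-1))/2) = 8*(0*(-3) + (2 + 1)/2) = 8*(0 + (1/2)*3) = 8*(0 + 3/2) = 8*(3/2) = 12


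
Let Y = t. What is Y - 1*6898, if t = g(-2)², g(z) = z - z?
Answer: -6898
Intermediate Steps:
g(z) = 0
t = 0 (t = 0² = 0)
Y = 0
Y - 1*6898 = 0 - 1*6898 = 0 - 6898 = -6898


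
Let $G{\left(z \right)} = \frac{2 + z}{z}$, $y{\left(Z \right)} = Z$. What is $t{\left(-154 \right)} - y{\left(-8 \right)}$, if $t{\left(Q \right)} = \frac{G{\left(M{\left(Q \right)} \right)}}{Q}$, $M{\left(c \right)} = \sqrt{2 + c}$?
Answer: $\frac{1231}{154} + \frac{i \sqrt{38}}{5852} \approx 7.9935 + 0.0010534 i$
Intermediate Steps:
$G{\left(z \right)} = \frac{2 + z}{z}$
$t{\left(Q \right)} = \frac{2 + \sqrt{2 + Q}}{Q \sqrt{2 + Q}}$ ($t{\left(Q \right)} = \frac{\frac{1}{\sqrt{2 + Q}} \left(2 + \sqrt{2 + Q}\right)}{Q} = \frac{2 + \sqrt{2 + Q}}{Q \sqrt{2 + Q}}$)
$t{\left(-154 \right)} - y{\left(-8 \right)} = \left(\frac{1}{-154} + \frac{2}{\left(-154\right) \sqrt{2 - 154}}\right) - -8 = \left(- \frac{1}{154} + 2 \left(- \frac{1}{154}\right) \frac{1}{\sqrt{-152}}\right) + 8 = \left(- \frac{1}{154} + 2 \left(- \frac{1}{154}\right) \left(- \frac{i \sqrt{38}}{76}\right)\right) + 8 = \left(- \frac{1}{154} + \frac{i \sqrt{38}}{5852}\right) + 8 = \frac{1231}{154} + \frac{i \sqrt{38}}{5852}$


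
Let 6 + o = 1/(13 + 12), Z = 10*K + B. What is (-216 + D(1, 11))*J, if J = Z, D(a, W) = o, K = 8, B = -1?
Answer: -438371/25 ≈ -17535.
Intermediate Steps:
Z = 79 (Z = 10*8 - 1 = 80 - 1 = 79)
o = -149/25 (o = -6 + 1/(13 + 12) = -6 + 1/25 = -149/25 ≈ -5.9600)
D(a, W) = -149/25
J = 79
(-216 + D(1, 11))*J = (-216 - 149/25)*79 = -5549/25*79 = -438371/25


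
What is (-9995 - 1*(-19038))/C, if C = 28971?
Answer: 9043/28971 ≈ 0.31214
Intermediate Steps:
(-9995 - 1*(-19038))/C = (-9995 - 1*(-19038))/28971 = (-9995 + 19038)*(1/28971) = 9043*(1/28971) = 9043/28971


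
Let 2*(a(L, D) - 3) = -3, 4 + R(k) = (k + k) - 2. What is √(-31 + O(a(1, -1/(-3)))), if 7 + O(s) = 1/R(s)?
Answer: I*√345/3 ≈ 6.1914*I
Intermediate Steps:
R(k) = -6 + 2*k (R(k) = -4 + ((k + k) - 2) = -4 + (2*k - 2) = -4 + (-2 + 2*k) = -6 + 2*k)
a(L, D) = 3/2 (a(L, D) = 3 + (½)*(-3) = 3 - 3/2 = 3/2)
O(s) = -7 + 1/(-6 + 2*s)
√(-31 + O(a(1, -1/(-3)))) = √(-31 + (43 - 14*3/2)/(2*(-3 + 3/2))) = √(-31 + (43 - 21)/(2*(-3/2))) = √(-31 + (½)*(-⅔)*22) = √(-31 - 22/3) = √(-115/3) = I*√345/3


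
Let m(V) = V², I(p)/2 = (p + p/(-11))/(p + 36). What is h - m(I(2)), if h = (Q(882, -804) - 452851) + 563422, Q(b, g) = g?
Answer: 4794731927/43681 ≈ 1.0977e+5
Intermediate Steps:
I(p) = 20*p/(11*(36 + p)) (I(p) = 2*((p + p/(-11))/(p + 36)) = 2*((p + p*(-1/11))/(36 + p)) = 2*((p - p/11)/(36 + p)) = 2*((10*p/11)/(36 + p)) = 2*(10*p/(11*(36 + p))) = 20*p/(11*(36 + p)))
h = 109767 (h = (-804 - 452851) + 563422 = -453655 + 563422 = 109767)
h - m(I(2)) = 109767 - ((20/11)*2/(36 + 2))² = 109767 - ((20/11)*2/38)² = 109767 - ((20/11)*2*(1/38))² = 109767 - (20/209)² = 109767 - 1*400/43681 = 109767 - 400/43681 = 4794731927/43681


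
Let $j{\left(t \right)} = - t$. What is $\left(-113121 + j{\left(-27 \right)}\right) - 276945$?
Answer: $-390039$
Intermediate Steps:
$\left(-113121 + j{\left(-27 \right)}\right) - 276945 = \left(-113121 - -27\right) - 276945 = \left(-113121 + 27\right) - 276945 = -113094 - 276945 = -390039$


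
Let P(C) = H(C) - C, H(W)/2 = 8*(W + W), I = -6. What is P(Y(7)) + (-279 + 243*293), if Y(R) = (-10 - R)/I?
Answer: 426047/6 ≈ 71008.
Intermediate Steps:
H(W) = 32*W (H(W) = 2*(8*(W + W)) = 2*(8*(2*W)) = 2*(16*W) = 32*W)
Y(R) = 5/3 + R/6 (Y(R) = (-10 - R)/(-6) = (-10 - R)*(-⅙) = 5/3 + R/6)
P(C) = 31*C (P(C) = 32*C - C = 31*C)
P(Y(7)) + (-279 + 243*293) = 31*(5/3 + (⅙)*7) + (-279 + 243*293) = 31*(5/3 + 7/6) + (-279 + 71199) = 31*(17/6) + 70920 = 527/6 + 70920 = 426047/6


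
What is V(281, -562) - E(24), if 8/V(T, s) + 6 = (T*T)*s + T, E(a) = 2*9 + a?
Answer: -1863783902/44375807 ≈ -42.000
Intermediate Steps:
E(a) = 18 + a
V(T, s) = 8/(-6 + T + s*T²) (V(T, s) = 8/(-6 + ((T*T)*s + T)) = 8/(-6 + (T²*s + T)) = 8/(-6 + (s*T² + T)) = 8/(-6 + (T + s*T²)) = 8/(-6 + T + s*T²))
V(281, -562) - E(24) = 8/(-6 + 281 - 562*281²) - (18 + 24) = 8/(-6 + 281 - 562*78961) - 1*42 = 8/(-6 + 281 - 44376082) - 42 = 8/(-44375807) - 42 = 8*(-1/44375807) - 42 = -8/44375807 - 42 = -1863783902/44375807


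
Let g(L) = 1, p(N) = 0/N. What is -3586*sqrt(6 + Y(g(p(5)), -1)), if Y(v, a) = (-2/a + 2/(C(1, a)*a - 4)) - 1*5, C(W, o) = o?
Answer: -3586*sqrt(21)/3 ≈ -5477.7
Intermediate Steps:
p(N) = 0
Y(v, a) = -5 - 2/a + 2/(-4 + a**2) (Y(v, a) = (-2/a + 2/(a*a - 4)) - 1*5 = (-2/a + 2/(a**2 - 4)) - 5 = (-2/a + 2/(-4 + a**2)) - 5 = -5 - 2/a + 2/(-4 + a**2))
-3586*sqrt(6 + Y(g(p(5)), -1)) = -3586*sqrt(6 + (8 - 5*(-1)**3 - 2*(-1)**2 + 22*(-1))/((-1)*(-4 + (-1)**2))) = -3586*sqrt(6 - (8 - 5*(-1) - 2*1 - 22)/(-4 + 1)) = -3586*sqrt(6 - 1*(8 + 5 - 2 - 22)/(-3)) = -3586*sqrt(6 - 1*(-1/3)*(-11)) = -3586*sqrt(6 - 11/3) = -3586*sqrt(21)/3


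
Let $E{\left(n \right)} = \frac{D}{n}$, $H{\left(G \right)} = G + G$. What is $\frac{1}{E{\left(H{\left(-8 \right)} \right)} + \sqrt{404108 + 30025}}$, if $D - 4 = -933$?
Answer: $- \frac{14864}{110275007} + \frac{768 \sqrt{48237}}{110275007} \approx 0.0013948$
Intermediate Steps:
$D = -929$ ($D = 4 - 933 = -929$)
$H{\left(G \right)} = 2 G$
$E{\left(n \right)} = - \frac{929}{n}$
$\frac{1}{E{\left(H{\left(-8 \right)} \right)} + \sqrt{404108 + 30025}} = \frac{1}{- \frac{929}{2 \left(-8\right)} + \sqrt{404108 + 30025}} = \frac{1}{- \frac{929}{-16} + \sqrt{434133}} = \frac{1}{\left(-929\right) \left(- \frac{1}{16}\right) + 3 \sqrt{48237}} = \frac{1}{\frac{929}{16} + 3 \sqrt{48237}}$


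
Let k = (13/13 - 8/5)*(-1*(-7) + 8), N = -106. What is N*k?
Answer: 954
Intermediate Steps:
k = -9 (k = (13*(1/13) - 8*⅕)*(7 + 8) = (1 - 8/5)*15 = -⅗*15 = -9)
N*k = -106*(-9) = 954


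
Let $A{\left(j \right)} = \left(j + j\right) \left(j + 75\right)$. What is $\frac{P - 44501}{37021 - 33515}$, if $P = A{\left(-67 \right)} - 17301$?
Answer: $- \frac{31437}{1753} \approx -17.933$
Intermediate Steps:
$A{\left(j \right)} = 2 j \left(75 + j\right)$
$P = -18373$ ($P = 2 \left(-67\right) \left(75 - 67\right) - 17301 = 2 \left(-67\right) 8 - 17301 = -1072 - 17301 = -18373$)
$\frac{P - 44501}{37021 - 33515} = \frac{-18373 - 44501}{37021 - 33515} = - \frac{62874}{3506} = \left(-62874\right) \frac{1}{3506} = - \frac{31437}{1753}$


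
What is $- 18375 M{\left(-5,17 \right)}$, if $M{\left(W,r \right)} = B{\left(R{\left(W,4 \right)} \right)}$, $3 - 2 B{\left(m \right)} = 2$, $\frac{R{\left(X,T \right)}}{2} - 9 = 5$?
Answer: $- \frac{18375}{2} \approx -9187.5$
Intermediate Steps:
$R{\left(X,T \right)} = 28$ ($R{\left(X,T \right)} = 18 + 2 \cdot 5 = 18 + 10 = 28$)
$B{\left(m \right)} = \frac{1}{2}$ ($B{\left(m \right)} = \frac{3}{2} - 1 = \frac{1}{2}$)
$M{\left(W,r \right)} = \frac{1}{2}$
$- 18375 M{\left(-5,17 \right)} = \left(-18375\right) \frac{1}{2} = - \frac{18375}{2}$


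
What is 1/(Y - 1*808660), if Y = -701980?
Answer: -1/1510640 ≈ -6.6197e-7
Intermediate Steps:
1/(Y - 1*808660) = 1/(-701980 - 1*808660) = 1/(-701980 - 808660) = 1/(-1510640) = -1/1510640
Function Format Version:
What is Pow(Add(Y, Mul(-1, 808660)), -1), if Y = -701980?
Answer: Rational(-1, 1510640) ≈ -6.6197e-7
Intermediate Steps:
Pow(Add(Y, Mul(-1, 808660)), -1) = Pow(Add(-701980, Mul(-1, 808660)), -1) = Pow(Add(-701980, -808660), -1) = Pow(-1510640, -1) = Rational(-1, 1510640)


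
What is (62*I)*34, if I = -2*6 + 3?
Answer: -18972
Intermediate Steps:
I = -9 (I = -12 + 3 = -9)
(62*I)*34 = (62*(-9))*34 = -558*34 = -18972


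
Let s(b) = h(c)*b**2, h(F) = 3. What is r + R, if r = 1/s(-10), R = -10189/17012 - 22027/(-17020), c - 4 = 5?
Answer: 758518843/1085790900 ≈ 0.69859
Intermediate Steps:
c = 9 (c = 4 + 5 = 9)
s(b) = 3*b**2
R = 12581659/18096515 (R = -10189*1/17012 - 22027*(-1/17020) = -10189/17012 + 22027/17020 = 12581659/18096515 ≈ 0.69525)
r = 1/300 (r = 1/(3*(-10)**2) = 1/(3*100) = 1/300 ≈ 0.0033333)
r + R = 1/300 + 12581659/18096515 = 758518843/1085790900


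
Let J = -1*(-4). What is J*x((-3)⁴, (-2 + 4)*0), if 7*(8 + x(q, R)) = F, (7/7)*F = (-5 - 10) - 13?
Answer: -48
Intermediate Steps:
F = -28 (F = (-5 - 10) - 13 = -15 - 13 = -28)
x(q, R) = -12 (x(q, R) = -8 + (⅐)*(-28) = -8 - 4 = -12)
J = 4
J*x((-3)⁴, (-2 + 4)*0) = 4*(-12) = -48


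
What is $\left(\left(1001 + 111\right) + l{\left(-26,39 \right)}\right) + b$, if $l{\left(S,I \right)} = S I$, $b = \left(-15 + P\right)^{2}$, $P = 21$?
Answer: $134$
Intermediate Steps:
$b = 36$ ($b = \left(-15 + 21\right)^{2} = 6^{2} = 36$)
$l{\left(S,I \right)} = I S$
$\left(\left(1001 + 111\right) + l{\left(-26,39 \right)}\right) + b = \left(\left(1001 + 111\right) + 39 \left(-26\right)\right) + 36 = \left(1112 - 1014\right) + 36 = 98 + 36 = 134$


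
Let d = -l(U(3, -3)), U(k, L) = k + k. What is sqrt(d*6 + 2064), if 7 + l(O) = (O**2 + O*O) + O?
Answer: 3*sqrt(182) ≈ 40.472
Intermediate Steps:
U(k, L) = 2*k
l(O) = -7 + O + 2*O**2 (l(O) = -7 + ((O**2 + O*O) + O) = -7 + ((O**2 + O**2) + O) = -7 + (2*O**2 + O) = -7 + (O + 2*O**2) = -7 + O + 2*O**2)
d = -71 (d = -(-7 + 2*3 + 2*(2*3)**2) = -(-7 + 6 + 2*6**2) = -(-7 + 6 + 2*36) = -(-7 + 6 + 72) = -1*71 = -71)
sqrt(d*6 + 2064) = sqrt(-71*6 + 2064) = sqrt(-426 + 2064) = sqrt(1638) = 3*sqrt(182)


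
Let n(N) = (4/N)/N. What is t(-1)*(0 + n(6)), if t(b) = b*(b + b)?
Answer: 2/9 ≈ 0.22222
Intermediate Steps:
t(b) = 2*b² (t(b) = b*(2*b) = 2*b²)
n(N) = 4/N²
t(-1)*(0 + n(6)) = (2*(-1)²)*(0 + 4/6²) = (2*1)*(0 + 4*(1/36)) = 2*(0 + ⅑) = 2*(⅑) = 2/9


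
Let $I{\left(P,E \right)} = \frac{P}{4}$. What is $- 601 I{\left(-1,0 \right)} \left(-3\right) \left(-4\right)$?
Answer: $1803$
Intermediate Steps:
$I{\left(P,E \right)} = \frac{P}{4}$ ($I{\left(P,E \right)} = P \frac{1}{4} = \frac{P}{4}$)
$- 601 I{\left(-1,0 \right)} \left(-3\right) \left(-4\right) = - 601 \cdot \frac{1}{4} \left(-1\right) \left(-3\right) \left(-4\right) = - 601 \left(- \frac{1}{4}\right) \left(-3\right) \left(-4\right) = - 601 \cdot \frac{3}{4} \left(-4\right) = \left(-601\right) \left(-3\right) = 1803$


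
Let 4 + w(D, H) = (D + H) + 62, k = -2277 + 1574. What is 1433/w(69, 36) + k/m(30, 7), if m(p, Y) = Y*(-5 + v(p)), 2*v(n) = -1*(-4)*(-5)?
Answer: 265054/17115 ≈ 15.487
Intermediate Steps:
k = -703
v(n) = -10 (v(n) = (-1*(-4)*(-5))/2 = (4*(-5))/2 = (1/2)*(-20) = -10)
m(p, Y) = -15*Y (m(p, Y) = Y*(-5 - 10) = Y*(-15) = -15*Y)
w(D, H) = 58 + D + H (w(D, H) = -4 + ((D + H) + 62) = -4 + (62 + D + H) = 58 + D + H)
1433/w(69, 36) + k/m(30, 7) = 1433/(58 + 69 + 36) - 703/((-15*7)) = 1433/163 - 703/(-105) = 1433*(1/163) - 703*(-1/105) = 1433/163 + 703/105 = 265054/17115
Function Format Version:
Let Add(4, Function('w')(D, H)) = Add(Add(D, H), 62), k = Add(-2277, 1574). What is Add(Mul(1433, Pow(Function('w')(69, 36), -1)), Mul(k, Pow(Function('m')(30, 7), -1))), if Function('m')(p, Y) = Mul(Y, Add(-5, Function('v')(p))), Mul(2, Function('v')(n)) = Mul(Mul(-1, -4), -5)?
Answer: Rational(265054, 17115) ≈ 15.487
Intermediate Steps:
k = -703
Function('v')(n) = -10 (Function('v')(n) = Mul(Rational(1, 2), Mul(Mul(-1, -4), -5)) = Mul(Rational(1, 2), Mul(4, -5)) = Mul(Rational(1, 2), -20) = -10)
Function('m')(p, Y) = Mul(-15, Y) (Function('m')(p, Y) = Mul(Y, Add(-5, -10)) = Mul(Y, -15) = Mul(-15, Y))
Function('w')(D, H) = Add(58, D, H) (Function('w')(D, H) = Add(-4, Add(Add(D, H), 62)) = Add(-4, Add(62, D, H)) = Add(58, D, H))
Add(Mul(1433, Pow(Function('w')(69, 36), -1)), Mul(k, Pow(Function('m')(30, 7), -1))) = Add(Mul(1433, Pow(Add(58, 69, 36), -1)), Mul(-703, Pow(Mul(-15, 7), -1))) = Add(Mul(1433, Pow(163, -1)), Mul(-703, Pow(-105, -1))) = Add(Mul(1433, Rational(1, 163)), Mul(-703, Rational(-1, 105))) = Add(Rational(1433, 163), Rational(703, 105)) = Rational(265054, 17115)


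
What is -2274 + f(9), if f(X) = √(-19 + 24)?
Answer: -2274 + √5 ≈ -2271.8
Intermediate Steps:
f(X) = √5
-2274 + f(9) = -2274 + √5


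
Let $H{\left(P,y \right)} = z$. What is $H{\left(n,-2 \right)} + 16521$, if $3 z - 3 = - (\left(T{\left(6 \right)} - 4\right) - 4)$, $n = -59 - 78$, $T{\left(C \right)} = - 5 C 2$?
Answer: $\frac{49634}{3} \approx 16545.0$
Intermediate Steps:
$T{\left(C \right)} = - 10 C$
$n = -137$ ($n = -59 - 78 = -137$)
$z = \frac{71}{3}$ ($z = 1 + \frac{\left(-1\right) \left(\left(\left(-10\right) 6 - 4\right) - 4\right)}{3} = 1 + \frac{\left(-1\right) \left(\left(-60 - 4\right) - 4\right)}{3} = 1 + \frac{\left(-1\right) \left(-64 - 4\right)}{3} = 1 + \frac{\left(-1\right) \left(-68\right)}{3} = 1 + \frac{1}{3} \cdot 68 = 1 + \frac{68}{3} = \frac{71}{3} \approx 23.667$)
$H{\left(P,y \right)} = \frac{71}{3}$
$H{\left(n,-2 \right)} + 16521 = \frac{71}{3} + 16521 = \frac{49634}{3}$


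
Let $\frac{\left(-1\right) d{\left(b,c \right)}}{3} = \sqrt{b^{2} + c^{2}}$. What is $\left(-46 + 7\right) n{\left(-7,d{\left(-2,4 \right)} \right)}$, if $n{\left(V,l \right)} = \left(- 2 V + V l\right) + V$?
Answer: $-273 - 1638 \sqrt{5} \approx -3935.7$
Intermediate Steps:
$d{\left(b,c \right)} = - 3 \sqrt{b^{2} + c^{2}}$
$n{\left(V,l \right)} = - V + V l$
$\left(-46 + 7\right) n{\left(-7,d{\left(-2,4 \right)} \right)} = \left(-46 + 7\right) \left(- 7 \left(-1 - 3 \sqrt{\left(-2\right)^{2} + 4^{2}}\right)\right) = - 39 \left(- 7 \left(-1 - 3 \sqrt{4 + 16}\right)\right) = - 39 \left(- 7 \left(-1 - 3 \sqrt{20}\right)\right) = - 39 \left(- 7 \left(-1 - 3 \cdot 2 \sqrt{5}\right)\right) = - 39 \left(- 7 \left(-1 - 6 \sqrt{5}\right)\right) = - 39 \left(7 + 42 \sqrt{5}\right) = -273 - 1638 \sqrt{5}$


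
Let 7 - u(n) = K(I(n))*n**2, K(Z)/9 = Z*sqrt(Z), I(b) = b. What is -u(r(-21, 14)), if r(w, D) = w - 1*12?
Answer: -7 - 323433*I*sqrt(33) ≈ -7.0 - 1.858e+6*I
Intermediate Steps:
r(w, D) = -12 + w (r(w, D) = w - 12 = -12 + w)
K(Z) = 9*Z**(3/2) (K(Z) = 9*(Z*sqrt(Z)) = 9*Z**(3/2))
u(n) = 7 - 9*n**(7/2) (u(n) = 7 - 9*n**(3/2)*n**2 = 7 - 9*n**(7/2))
-u(r(-21, 14)) = -(7 - 9*(-12 - 21)**(7/2)) = -(7 - (-323433)*I*sqrt(33)) = -(7 + 323433*I*sqrt(33)) = -7 - 323433*I*sqrt(33)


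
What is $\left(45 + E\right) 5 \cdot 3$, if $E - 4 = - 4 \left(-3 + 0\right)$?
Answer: $915$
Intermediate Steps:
$E = 16$ ($E = 4 - 4 \left(-3 + 0\right) = 4 - -12 = 4 + 12 = 16$)
$\left(45 + E\right) 5 \cdot 3 = \left(45 + 16\right) 5 \cdot 3 = 61 \cdot 15 = 915$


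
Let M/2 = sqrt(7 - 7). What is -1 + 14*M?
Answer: -1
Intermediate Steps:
M = 0 (M = 2*sqrt(7 - 7) = 2*sqrt(0) = 2*0 = 0)
-1 + 14*M = -1 + 14*0 = -1 + 0 = -1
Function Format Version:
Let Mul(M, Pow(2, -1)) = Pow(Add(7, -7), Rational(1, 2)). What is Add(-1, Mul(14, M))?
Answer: -1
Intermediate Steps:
M = 0 (M = Mul(2, Pow(Add(7, -7), Rational(1, 2))) = Mul(2, Pow(0, Rational(1, 2))) = Mul(2, 0) = 0)
Add(-1, Mul(14, M)) = Add(-1, Mul(14, 0)) = Add(-1, 0) = -1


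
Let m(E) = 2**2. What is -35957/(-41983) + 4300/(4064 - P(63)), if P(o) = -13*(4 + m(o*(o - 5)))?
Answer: 82598919/43746286 ≈ 1.8881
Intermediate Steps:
m(E) = 4
P(o) = -104 (P(o) = -13*(4 + 4) = -13*8 = -104)
-35957/(-41983) + 4300/(4064 - P(63)) = -35957/(-41983) + 4300/(4064 - 1*(-104)) = -35957*(-1/41983) + 4300/(4064 + 104) = 35957/41983 + 4300/4168 = 35957/41983 + 4300*(1/4168) = 35957/41983 + 1075/1042 = 82598919/43746286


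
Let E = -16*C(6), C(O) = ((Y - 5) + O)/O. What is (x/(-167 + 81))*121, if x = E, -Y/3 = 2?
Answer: -2420/129 ≈ -18.760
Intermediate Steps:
Y = -6 (Y = -3*2 = -6)
C(O) = (-11 + O)/O (C(O) = ((-6 - 5) + O)/O = (-11 + O)/O)
E = 40/3 (E = -16*(-11 + 6)/6 = -8*(-5)/3 = -16*(-5/6) = 40/3 ≈ 13.333)
x = 40/3 ≈ 13.333
(x/(-167 + 81))*121 = ((40/3)/(-167 + 81))*121 = ((40/3)/(-86))*121 = -1/86*40/3*121 = -20/129*121 = -2420/129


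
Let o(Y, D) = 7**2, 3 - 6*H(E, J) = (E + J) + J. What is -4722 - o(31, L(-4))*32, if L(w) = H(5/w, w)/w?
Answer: -6290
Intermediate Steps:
H(E, J) = 1/2 - J/3 - E/6 (H(E, J) = 1/2 - ((E + J) + J)/6 = 1/2 - (E + 2*J)/6 = 1/2 + (-J/3 - E/6) = 1/2 - J/3 - E/6)
L(w) = (1/2 - 5/(6*w) - w/3)/w (L(w) = (1/2 - w/3 - 5/(6*w))/w = (1/2 - 5/(6*w) - w/3)/w)
o(Y, D) = 49
-4722 - o(31, L(-4))*32 = -4722 - 49*32 = -4722 - 1*1568 = -4722 - 1568 = -6290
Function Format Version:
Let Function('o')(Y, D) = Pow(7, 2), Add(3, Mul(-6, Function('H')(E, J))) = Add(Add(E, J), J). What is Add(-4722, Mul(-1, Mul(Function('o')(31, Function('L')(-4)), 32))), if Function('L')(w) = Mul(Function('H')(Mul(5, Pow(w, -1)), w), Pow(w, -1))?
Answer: -6290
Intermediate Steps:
Function('H')(E, J) = Add(Rational(1, 2), Mul(Rational(-1, 3), J), Mul(Rational(-1, 6), E)) (Function('H')(E, J) = Add(Rational(1, 2), Mul(Rational(-1, 6), Add(Add(E, J), J))) = Add(Rational(1, 2), Mul(Rational(-1, 6), Add(E, Mul(2, J)))) = Add(Rational(1, 2), Add(Mul(Rational(-1, 3), J), Mul(Rational(-1, 6), E))) = Add(Rational(1, 2), Mul(Rational(-1, 3), J), Mul(Rational(-1, 6), E)))
Function('L')(w) = Mul(Pow(w, -1), Add(Rational(1, 2), Mul(Rational(-5, 6), Pow(w, -1)), Mul(Rational(-1, 3), w))) (Function('L')(w) = Mul(Add(Rational(1, 2), Mul(Rational(-1, 3), w), Mul(Rational(-1, 6), Mul(5, Pow(w, -1)))), Pow(w, -1)) = Mul(Add(Rational(1, 2), Mul(Rational(-1, 3), w), Mul(Rational(-5, 6), Pow(w, -1))), Pow(w, -1)) = Mul(Add(Rational(1, 2), Mul(Rational(-5, 6), Pow(w, -1)), Mul(Rational(-1, 3), w)), Pow(w, -1)) = Mul(Pow(w, -1), Add(Rational(1, 2), Mul(Rational(-5, 6), Pow(w, -1)), Mul(Rational(-1, 3), w))))
Function('o')(Y, D) = 49
Add(-4722, Mul(-1, Mul(Function('o')(31, Function('L')(-4)), 32))) = Add(-4722, Mul(-1, Mul(49, 32))) = Add(-4722, Mul(-1, 1568)) = Add(-4722, -1568) = -6290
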